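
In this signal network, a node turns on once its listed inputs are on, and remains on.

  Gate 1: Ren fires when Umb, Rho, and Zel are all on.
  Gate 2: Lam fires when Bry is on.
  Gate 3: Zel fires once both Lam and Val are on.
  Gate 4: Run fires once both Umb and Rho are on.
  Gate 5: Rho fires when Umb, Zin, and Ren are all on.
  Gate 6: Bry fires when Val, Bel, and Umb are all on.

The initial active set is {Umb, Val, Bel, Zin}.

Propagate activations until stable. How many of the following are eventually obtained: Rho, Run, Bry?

Val, Bel, and Umb are on, so Bry fires (Gate 6).
Rho would need Umb, Zin, and Ren (Gate 5), but Ren never turns on.
Run would need Umb and Rho (Gate 4), but Rho never turns on.
Bry: reached.
Reached: Bry — 1 of the 3.

1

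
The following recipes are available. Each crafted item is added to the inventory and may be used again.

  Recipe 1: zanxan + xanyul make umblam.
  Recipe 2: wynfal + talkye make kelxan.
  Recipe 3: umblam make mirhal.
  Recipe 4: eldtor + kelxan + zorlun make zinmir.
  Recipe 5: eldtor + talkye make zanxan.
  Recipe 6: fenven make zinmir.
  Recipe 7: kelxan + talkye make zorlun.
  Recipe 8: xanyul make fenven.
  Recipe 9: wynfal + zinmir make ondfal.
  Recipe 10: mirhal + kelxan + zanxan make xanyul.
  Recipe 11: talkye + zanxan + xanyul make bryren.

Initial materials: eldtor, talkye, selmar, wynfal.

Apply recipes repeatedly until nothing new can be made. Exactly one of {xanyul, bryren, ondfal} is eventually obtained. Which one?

ondfal

wynfal + talkye → kelxan (Recipe 2).
Using Recipe 7, kelxan and talkye make zorlun.
Using Recipe 4, eldtor, kelxan, and zorlun make zinmir.
Using Recipe 9, wynfal and zinmir make ondfal.
bryren would need talkye, zanxan, and xanyul (Recipe 11), but xanyul is never obtained. xanyul would need mirhal, kelxan, and zanxan (Recipe 10), but mirhal is never obtained.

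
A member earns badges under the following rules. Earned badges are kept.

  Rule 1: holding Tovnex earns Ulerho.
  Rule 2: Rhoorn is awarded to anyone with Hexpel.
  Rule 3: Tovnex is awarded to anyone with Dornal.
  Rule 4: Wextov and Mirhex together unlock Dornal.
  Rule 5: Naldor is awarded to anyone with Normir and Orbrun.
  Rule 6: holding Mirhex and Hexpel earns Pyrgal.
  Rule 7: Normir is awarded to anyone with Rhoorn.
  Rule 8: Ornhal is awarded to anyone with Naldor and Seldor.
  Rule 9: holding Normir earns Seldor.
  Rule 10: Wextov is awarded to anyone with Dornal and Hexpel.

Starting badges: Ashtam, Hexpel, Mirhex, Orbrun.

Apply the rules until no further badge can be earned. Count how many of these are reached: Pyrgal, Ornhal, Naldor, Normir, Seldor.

With Mirhex and Hexpel, Pyrgal is earned (Rule 6).
With Hexpel, Rhoorn is earned (Rule 2).
With Rhoorn, Normir is earned (Rule 7).
With Normir, Seldor is earned (Rule 9).
With Normir and Orbrun, Naldor is earned (Rule 5).
With Naldor and Seldor, Ornhal is earned (Rule 8).
Pyrgal: reached.
Ornhal: reached.
Naldor: reached.
Normir: reached.
Seldor: reached.
All 5 are reached.

5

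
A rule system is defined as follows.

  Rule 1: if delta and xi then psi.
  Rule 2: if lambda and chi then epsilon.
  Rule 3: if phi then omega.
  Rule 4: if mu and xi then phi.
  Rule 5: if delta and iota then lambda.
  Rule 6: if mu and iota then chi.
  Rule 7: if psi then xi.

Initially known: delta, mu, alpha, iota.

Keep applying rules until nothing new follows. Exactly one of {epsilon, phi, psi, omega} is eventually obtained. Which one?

epsilon

delta and iota hold, so lambda follows (Rule 5).
From mu and iota, Rule 6 gives chi.
lambda and chi hold, so epsilon follows (Rule 2).
phi would need mu and xi (Rule 4), but xi is never established. psi would need delta and xi (Rule 1), but xi is never established. omega would need phi (Rule 3), but phi is never established.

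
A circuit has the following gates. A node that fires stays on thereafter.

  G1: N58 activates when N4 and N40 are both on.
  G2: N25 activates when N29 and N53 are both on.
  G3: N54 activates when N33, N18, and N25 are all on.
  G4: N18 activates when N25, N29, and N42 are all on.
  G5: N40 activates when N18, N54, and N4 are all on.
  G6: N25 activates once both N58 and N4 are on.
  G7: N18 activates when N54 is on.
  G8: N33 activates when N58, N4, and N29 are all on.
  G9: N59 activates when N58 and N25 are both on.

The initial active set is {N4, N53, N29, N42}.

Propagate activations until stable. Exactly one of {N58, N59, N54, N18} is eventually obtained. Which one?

N29 and N53 are on, so N25 activates (G2).
G4: N25, N29, and N42 on → N18 on.
N54 would need N33, N18, and N25 (G3), but N33 never turns on. N58 would need N4 and N40 (G1), but N40 never turns on. N59 would need N58 and N25 (G9), but N58 never turns on.

N18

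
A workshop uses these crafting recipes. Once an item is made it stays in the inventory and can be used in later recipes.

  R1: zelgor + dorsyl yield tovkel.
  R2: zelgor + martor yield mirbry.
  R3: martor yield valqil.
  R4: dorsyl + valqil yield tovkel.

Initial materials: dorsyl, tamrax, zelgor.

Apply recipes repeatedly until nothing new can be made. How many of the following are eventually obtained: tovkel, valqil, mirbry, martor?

1

Using R1, zelgor and dorsyl make tovkel.
tovkel: reached.
valqil would need martor (R3), but martor is never obtained.
mirbry would need zelgor and martor (R2), but martor is never obtained.
No rule produces martor, and it is not given.
Reached: tovkel — 1 of the 4.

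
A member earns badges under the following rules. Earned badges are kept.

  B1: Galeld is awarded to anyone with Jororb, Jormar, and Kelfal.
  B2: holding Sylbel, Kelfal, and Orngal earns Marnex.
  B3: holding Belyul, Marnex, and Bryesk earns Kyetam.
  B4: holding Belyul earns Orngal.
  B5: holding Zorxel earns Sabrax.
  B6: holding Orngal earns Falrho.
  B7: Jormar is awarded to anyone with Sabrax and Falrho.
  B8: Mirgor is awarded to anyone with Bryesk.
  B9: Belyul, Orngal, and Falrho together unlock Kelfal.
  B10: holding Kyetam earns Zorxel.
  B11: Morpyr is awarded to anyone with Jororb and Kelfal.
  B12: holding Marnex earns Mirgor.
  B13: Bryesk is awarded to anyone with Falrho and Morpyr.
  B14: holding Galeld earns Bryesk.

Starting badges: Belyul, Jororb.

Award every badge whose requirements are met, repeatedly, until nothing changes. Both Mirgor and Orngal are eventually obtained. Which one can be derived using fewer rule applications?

Orngal

Orngal: With Belyul, Orngal is earned (B4). [1 rule application]
Mirgor: With Belyul, Orngal is earned (B4). With Orngal, Falrho is earned (B6). With Belyul, Orngal, and Falrho, Kelfal is earned (B9). With Jororb and Kelfal, Morpyr is earned (B11). With Falrho and Morpyr, Bryesk is earned (B13). With Bryesk, Mirgor is earned (B8). [6 rule applications]
Orngal needs fewer.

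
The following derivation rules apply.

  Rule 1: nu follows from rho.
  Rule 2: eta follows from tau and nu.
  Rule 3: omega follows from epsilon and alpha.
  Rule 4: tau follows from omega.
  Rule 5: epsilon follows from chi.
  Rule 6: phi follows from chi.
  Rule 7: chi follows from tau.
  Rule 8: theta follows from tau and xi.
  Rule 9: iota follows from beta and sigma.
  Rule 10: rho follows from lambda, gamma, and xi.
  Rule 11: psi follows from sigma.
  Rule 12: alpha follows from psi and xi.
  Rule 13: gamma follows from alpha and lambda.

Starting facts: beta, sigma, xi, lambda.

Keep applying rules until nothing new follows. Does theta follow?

theta would need tau and xi (Rule 8), but tau is never established.

No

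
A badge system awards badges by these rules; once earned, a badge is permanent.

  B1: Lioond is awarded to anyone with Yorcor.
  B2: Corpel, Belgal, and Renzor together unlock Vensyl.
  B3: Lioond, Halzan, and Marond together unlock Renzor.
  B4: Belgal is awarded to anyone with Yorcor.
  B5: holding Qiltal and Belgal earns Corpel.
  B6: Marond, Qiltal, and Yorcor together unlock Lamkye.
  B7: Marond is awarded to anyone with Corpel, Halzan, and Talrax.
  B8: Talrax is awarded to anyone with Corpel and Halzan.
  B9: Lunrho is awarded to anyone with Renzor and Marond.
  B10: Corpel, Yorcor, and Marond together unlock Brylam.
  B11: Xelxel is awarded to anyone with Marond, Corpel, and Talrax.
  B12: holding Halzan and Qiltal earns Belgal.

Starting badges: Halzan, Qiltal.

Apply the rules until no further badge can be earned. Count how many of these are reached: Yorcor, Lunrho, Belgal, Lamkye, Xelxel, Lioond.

2

With Halzan and Qiltal, Belgal is earned (B12).
With Qiltal and Belgal, Corpel is earned (B5).
With Corpel and Halzan, Talrax is earned (B8).
With Corpel, Halzan, and Talrax, Marond is earned (B7).
With Marond, Corpel, and Talrax, Xelxel is earned (B11).
No rule produces Yorcor, and it is not given.
Lunrho would need Renzor and Marond (B9), but Renzor is never earned.
Belgal: reached.
Lamkye would need Marond, Qiltal, and Yorcor (B6), but Yorcor is never earned.
Xelxel: reached.
Lioond would need Yorcor (B1), but Yorcor is never earned.
Reached: Belgal and Xelxel — 2 of the 6.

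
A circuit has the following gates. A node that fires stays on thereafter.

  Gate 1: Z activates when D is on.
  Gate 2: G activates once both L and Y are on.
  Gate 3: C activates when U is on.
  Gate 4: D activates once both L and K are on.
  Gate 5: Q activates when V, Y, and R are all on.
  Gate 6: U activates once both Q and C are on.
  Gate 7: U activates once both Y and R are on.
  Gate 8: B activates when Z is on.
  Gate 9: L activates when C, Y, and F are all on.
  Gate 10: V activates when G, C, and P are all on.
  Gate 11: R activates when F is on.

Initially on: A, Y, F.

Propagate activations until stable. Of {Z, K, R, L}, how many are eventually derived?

2

F is on, so R activates (Gate 11).
Y and R are on, so U activates (Gate 7).
U is on, so C activates (Gate 3).
Gate 9: C, Y, and F on → L on.
Z would need D (Gate 1), but D never turns on.
No rule produces K, and it is not given.
R: reached.
L: reached.
Reached: R and L — 2 of the 4.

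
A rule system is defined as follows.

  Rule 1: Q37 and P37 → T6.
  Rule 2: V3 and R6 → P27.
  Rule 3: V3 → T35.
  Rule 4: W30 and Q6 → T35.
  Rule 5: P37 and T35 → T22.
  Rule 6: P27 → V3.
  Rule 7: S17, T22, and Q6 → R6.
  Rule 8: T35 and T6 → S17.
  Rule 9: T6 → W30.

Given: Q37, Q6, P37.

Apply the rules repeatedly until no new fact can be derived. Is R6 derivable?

From Q37 and P37, Rule 1 gives T6.
From T6, Rule 9 gives W30.
From W30 and Q6, Rule 4 gives T35.
P37 and T35 hold, so T22 follows (Rule 5).
From T35 and T6, Rule 8 gives S17.
S17, T22, and Q6 hold, so R6 follows (Rule 7).

Yes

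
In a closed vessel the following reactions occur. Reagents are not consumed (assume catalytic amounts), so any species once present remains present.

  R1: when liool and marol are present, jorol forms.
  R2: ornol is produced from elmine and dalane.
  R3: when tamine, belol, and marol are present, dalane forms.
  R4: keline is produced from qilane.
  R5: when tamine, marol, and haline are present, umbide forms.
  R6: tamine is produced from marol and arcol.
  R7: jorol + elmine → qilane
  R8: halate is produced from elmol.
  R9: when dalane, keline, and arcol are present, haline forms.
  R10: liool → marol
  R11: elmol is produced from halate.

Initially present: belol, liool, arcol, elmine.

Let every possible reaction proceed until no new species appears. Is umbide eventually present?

Yes

liool present → marol forms (R10).
liool and marol present → jorol forms (R1).
marol and arcol present → tamine forms (R6).
jorol and elmine present → qilane forms (R7).
tamine, belol, and marol present → dalane forms (R3).
qilane present → keline forms (R4).
dalane, keline, and arcol present → haline forms (R9).
tamine, marol, and haline present → umbide forms (R5).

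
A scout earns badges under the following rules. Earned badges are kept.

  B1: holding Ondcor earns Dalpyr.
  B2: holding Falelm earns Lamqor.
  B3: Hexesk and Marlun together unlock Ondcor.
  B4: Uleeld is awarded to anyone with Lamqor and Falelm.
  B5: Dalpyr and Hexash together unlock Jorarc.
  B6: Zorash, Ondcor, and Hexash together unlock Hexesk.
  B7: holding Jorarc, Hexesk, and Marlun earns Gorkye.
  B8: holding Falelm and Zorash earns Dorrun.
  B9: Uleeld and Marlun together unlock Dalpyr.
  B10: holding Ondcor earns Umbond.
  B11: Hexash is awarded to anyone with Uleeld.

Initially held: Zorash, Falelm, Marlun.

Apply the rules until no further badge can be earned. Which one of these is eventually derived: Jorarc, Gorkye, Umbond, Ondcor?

With Falelm, Lamqor is earned (B2).
With Lamqor and Falelm, Uleeld is earned (B4).
With Uleeld, Hexash is earned (B11).
With Uleeld and Marlun, Dalpyr is earned (B9).
With Dalpyr and Hexash, Jorarc is earned (B5).
Ondcor would need Hexesk and Marlun (B3), but Hexesk is never earned. Gorkye would need Jorarc, Hexesk, and Marlun (B7), but Hexesk is never earned. Umbond would need Ondcor (B10), but Ondcor is never earned.

Jorarc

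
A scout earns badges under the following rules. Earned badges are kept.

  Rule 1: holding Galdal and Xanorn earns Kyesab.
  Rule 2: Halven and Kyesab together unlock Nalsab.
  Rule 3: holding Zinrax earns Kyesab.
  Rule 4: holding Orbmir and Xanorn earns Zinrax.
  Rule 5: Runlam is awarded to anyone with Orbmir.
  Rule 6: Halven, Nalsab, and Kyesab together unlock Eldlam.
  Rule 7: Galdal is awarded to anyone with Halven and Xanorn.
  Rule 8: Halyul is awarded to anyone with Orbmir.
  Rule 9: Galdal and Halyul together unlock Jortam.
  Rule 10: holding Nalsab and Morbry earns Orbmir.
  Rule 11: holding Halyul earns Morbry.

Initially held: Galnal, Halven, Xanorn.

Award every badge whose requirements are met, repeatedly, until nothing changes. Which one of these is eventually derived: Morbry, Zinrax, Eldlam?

Eldlam

With Halven and Xanorn, Galdal is earned (Rule 7).
With Galdal and Xanorn, Kyesab is earned (Rule 1).
With Halven and Kyesab, Nalsab is earned (Rule 2).
With Halven, Nalsab, and Kyesab, Eldlam is earned (Rule 6).
Morbry would need Halyul (Rule 11), but Halyul is never earned. Zinrax would need Orbmir and Xanorn (Rule 4), but Orbmir is never earned.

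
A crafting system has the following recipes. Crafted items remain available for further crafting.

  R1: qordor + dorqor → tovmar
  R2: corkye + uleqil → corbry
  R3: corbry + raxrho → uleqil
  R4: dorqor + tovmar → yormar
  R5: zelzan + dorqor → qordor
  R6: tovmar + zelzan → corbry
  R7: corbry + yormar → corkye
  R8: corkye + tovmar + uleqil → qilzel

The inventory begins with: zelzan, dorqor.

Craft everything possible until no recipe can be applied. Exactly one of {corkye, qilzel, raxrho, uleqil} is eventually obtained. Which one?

corkye

zelzan + dorqor → qordor (R5).
Using R1, qordor and dorqor make tovmar.
Using R6, tovmar and zelzan make corbry.
dorqor + tovmar → yormar (R4).
Using R7, corbry and yormar make corkye.
qilzel would need corkye, tovmar, and uleqil (R8), but uleqil is never obtained. No rule produces raxrho, and it is not given. uleqil would need corbry and raxrho (R3), but raxrho is never obtained.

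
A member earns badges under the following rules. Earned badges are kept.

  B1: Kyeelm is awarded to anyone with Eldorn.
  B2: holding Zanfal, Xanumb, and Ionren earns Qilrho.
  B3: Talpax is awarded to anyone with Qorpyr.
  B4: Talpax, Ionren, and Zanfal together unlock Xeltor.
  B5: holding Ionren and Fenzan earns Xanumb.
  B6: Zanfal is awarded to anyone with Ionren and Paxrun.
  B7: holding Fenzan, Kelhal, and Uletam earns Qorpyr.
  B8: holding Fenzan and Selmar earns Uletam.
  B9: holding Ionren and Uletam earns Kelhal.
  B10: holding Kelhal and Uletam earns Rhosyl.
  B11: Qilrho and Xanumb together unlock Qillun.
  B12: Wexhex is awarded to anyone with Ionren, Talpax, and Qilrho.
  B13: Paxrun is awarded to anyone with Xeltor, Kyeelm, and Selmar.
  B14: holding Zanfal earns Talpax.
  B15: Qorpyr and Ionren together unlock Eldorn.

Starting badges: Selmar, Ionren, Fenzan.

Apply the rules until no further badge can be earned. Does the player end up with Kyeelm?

Yes

With Fenzan and Selmar, Uletam is earned (B8).
With Ionren and Uletam, Kelhal is earned (B9).
With Fenzan, Kelhal, and Uletam, Qorpyr is earned (B7).
With Qorpyr and Ionren, Eldorn is earned (B15).
With Eldorn, Kyeelm is earned (B1).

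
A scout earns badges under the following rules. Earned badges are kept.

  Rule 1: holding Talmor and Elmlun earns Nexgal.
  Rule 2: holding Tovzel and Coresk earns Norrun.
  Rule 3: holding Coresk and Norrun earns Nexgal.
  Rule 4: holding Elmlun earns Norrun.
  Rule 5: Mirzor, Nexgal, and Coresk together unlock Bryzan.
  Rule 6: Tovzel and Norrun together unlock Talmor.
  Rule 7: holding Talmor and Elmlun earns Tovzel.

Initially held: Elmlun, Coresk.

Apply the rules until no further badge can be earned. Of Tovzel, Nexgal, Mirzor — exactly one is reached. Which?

Nexgal

With Elmlun, Norrun is earned (Rule 4).
With Coresk and Norrun, Nexgal is earned (Rule 3).
Tovzel would need Talmor and Elmlun (Rule 7), but Talmor is never earned. No rule produces Mirzor, and it is not given.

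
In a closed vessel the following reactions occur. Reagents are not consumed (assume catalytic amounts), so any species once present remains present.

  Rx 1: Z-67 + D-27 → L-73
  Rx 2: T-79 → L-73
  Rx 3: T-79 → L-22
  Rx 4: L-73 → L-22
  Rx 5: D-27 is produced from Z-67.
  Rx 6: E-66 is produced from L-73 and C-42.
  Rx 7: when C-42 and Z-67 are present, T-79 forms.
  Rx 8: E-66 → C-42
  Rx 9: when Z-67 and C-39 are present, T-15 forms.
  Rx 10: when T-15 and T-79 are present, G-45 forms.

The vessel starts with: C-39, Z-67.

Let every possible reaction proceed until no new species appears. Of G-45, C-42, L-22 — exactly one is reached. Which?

Z-67 present → D-27 forms (Rx 5).
Z-67 and D-27 present → L-73 forms (Rx 1).
L-73 present → L-22 forms (Rx 4).
C-42 would need E-66 (Rx 8), but E-66 never forms. G-45 would need T-15 and T-79 (Rx 10), but T-79 never forms.

L-22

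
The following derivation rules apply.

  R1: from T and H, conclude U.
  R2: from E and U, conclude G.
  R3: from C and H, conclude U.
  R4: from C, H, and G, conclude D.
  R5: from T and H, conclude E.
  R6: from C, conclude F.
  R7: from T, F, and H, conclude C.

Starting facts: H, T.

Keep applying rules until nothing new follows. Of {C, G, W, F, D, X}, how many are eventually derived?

From T and H, R1 gives U.
T and H hold, so E follows (R5).
From E and U, R2 gives G.
C would need T, F, and H (R7), but F is never established.
G: reached.
No rule produces W, and it is not given.
F would need C (R6), but C is never established.
D would need C, H, and G (R4), but C is never established.
No rule produces X, and it is not given.
Reached: G — 1 of the 6.

1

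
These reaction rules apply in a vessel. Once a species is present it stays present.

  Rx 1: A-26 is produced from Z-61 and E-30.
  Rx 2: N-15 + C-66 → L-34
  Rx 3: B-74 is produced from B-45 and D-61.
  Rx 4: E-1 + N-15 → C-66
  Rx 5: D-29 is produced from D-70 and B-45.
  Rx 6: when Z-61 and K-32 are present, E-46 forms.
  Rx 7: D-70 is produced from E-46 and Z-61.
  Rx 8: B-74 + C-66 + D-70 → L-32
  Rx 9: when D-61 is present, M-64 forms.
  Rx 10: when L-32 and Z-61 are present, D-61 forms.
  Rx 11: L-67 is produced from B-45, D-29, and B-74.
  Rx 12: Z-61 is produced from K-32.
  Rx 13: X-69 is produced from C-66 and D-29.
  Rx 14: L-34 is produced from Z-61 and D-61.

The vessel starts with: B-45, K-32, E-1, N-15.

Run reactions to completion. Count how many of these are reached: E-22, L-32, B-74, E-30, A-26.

No rule produces E-22, and it is not given.
L-32 would need B-74, C-66, and D-70 (Rx 8), but B-74 never forms.
B-74 would need B-45 and D-61 (Rx 3), but D-61 never forms.
No rule produces E-30, and it is not given.
A-26 would need Z-61 and E-30 (Rx 1), but E-30 never forms.
None of the 5 are reached.

0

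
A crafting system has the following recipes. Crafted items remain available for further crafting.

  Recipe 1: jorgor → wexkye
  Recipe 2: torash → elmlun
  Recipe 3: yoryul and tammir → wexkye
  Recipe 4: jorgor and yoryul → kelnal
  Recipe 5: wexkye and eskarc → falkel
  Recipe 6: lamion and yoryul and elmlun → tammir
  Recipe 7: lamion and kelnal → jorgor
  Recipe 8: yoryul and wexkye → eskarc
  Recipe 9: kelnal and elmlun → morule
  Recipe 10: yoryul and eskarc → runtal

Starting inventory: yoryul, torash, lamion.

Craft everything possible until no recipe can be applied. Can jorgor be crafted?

jorgor would need lamion and kelnal (Recipe 7), but kelnal is never obtained.

No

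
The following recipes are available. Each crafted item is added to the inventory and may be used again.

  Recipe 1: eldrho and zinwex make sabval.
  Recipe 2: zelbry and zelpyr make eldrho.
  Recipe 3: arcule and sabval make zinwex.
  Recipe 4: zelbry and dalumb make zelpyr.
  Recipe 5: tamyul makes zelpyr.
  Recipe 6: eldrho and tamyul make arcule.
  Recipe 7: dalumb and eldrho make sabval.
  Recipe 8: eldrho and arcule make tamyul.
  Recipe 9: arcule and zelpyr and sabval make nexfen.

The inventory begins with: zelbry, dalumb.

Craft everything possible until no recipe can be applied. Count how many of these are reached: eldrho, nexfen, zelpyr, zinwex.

zelbry and dalumb → zelpyr (Recipe 4).
Using Recipe 2, zelbry and zelpyr make eldrho.
eldrho: reached.
nexfen would need arcule, zelpyr, and sabval (Recipe 9), but arcule is never obtained.
zelpyr: reached.
zinwex would need arcule and sabval (Recipe 3), but arcule is never obtained.
Reached: eldrho and zelpyr — 2 of the 4.

2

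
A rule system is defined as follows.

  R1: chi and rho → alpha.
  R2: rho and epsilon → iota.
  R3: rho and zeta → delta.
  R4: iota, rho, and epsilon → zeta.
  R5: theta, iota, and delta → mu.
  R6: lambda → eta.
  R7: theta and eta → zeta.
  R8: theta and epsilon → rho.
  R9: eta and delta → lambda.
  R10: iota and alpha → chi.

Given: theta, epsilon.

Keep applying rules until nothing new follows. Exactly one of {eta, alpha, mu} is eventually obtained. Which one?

theta and epsilon hold, so rho follows (R8).
From rho and epsilon, R2 gives iota.
iota, rho, and epsilon hold, so zeta follows (R4).
From rho and zeta, R3 gives delta.
From theta, iota, and delta, R5 gives mu.
alpha would need chi and rho (R1), but chi is never established. eta would need lambda (R6), but lambda is never established.

mu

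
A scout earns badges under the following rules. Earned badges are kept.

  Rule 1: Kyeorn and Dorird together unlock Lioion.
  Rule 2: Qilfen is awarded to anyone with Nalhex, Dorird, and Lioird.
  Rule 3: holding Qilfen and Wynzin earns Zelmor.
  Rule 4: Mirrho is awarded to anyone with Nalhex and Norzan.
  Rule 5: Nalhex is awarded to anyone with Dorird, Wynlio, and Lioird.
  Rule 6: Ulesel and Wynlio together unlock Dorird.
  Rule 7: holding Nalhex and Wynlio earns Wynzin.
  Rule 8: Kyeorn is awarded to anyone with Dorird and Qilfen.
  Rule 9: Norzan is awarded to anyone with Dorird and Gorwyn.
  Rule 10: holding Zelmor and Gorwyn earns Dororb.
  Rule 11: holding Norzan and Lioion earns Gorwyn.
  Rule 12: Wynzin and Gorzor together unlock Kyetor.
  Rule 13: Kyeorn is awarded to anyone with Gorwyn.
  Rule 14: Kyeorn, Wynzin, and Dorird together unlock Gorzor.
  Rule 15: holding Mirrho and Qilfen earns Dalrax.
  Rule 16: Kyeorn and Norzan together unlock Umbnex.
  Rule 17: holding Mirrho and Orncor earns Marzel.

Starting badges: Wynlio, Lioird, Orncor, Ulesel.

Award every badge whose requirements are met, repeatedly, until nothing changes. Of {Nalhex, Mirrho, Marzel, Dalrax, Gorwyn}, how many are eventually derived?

1

With Ulesel and Wynlio, Dorird is earned (Rule 6).
With Dorird, Wynlio, and Lioird, Nalhex is earned (Rule 5).
Nalhex: reached.
Mirrho would need Nalhex and Norzan (Rule 4), but Norzan is never earned.
Marzel would need Mirrho and Orncor (Rule 17), but Mirrho is never earned.
Dalrax would need Mirrho and Qilfen (Rule 15), but Mirrho is never earned.
Gorwyn would need Norzan and Lioion (Rule 11), but Norzan is never earned.
Reached: Nalhex — 1 of the 5.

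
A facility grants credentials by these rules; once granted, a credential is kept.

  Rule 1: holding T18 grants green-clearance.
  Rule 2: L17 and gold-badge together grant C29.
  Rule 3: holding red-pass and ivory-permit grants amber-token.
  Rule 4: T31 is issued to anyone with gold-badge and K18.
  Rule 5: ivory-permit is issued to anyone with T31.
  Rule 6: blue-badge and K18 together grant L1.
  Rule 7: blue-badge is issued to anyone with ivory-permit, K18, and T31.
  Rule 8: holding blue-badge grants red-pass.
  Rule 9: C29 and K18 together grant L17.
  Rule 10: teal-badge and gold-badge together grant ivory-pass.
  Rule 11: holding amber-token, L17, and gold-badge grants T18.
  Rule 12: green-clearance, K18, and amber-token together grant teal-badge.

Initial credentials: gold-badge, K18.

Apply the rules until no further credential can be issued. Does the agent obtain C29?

No

C29 would need L17 and gold-badge (Rule 2), but L17 is never granted.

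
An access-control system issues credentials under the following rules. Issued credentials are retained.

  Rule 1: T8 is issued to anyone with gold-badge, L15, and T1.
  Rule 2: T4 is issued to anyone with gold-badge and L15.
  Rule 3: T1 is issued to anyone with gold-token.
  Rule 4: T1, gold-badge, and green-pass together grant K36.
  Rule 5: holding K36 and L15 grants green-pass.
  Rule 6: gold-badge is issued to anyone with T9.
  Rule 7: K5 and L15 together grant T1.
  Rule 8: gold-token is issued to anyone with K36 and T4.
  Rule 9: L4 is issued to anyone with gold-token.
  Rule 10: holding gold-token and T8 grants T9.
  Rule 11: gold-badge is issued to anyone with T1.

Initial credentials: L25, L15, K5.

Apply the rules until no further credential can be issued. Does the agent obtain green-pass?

No

green-pass would need K36 and L15 (Rule 5), but K36 is never granted.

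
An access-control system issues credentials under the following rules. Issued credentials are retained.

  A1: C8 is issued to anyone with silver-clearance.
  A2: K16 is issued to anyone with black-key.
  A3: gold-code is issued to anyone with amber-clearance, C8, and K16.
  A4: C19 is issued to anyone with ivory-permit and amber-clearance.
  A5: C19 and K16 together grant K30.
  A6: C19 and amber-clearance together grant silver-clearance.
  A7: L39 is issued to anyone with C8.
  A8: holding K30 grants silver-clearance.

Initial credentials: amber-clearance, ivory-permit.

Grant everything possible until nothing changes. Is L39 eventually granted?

Holding ivory-permit and amber-clearance grants C19 (A4).
Holding C19 and amber-clearance grants silver-clearance (A6).
Holding silver-clearance grants C8 (A1).
Holding C8 grants L39 (A7).

Yes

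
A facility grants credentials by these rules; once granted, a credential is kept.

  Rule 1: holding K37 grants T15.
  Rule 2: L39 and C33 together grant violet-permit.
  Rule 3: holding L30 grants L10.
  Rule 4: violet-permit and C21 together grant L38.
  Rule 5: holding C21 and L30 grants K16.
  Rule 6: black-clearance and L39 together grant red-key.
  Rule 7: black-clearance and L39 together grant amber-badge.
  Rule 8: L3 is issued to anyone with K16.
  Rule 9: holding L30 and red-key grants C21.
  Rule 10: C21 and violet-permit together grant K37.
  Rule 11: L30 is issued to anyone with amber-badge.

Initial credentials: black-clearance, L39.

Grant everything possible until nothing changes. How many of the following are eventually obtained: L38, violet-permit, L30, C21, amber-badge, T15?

Holding black-clearance and L39 grants red-key (Rule 6).
Holding black-clearance and L39 grants amber-badge (Rule 7).
Holding amber-badge grants L30 (Rule 11).
Holding L30 and red-key grants C21 (Rule 9).
L38 would need violet-permit and C21 (Rule 4), but violet-permit is never granted.
violet-permit would need L39 and C33 (Rule 2), but C33 is never granted.
L30: reached.
C21: reached.
amber-badge: reached.
T15 would need K37 (Rule 1), but K37 is never granted.
Reached: L30, C21, and amber-badge — 3 of the 6.

3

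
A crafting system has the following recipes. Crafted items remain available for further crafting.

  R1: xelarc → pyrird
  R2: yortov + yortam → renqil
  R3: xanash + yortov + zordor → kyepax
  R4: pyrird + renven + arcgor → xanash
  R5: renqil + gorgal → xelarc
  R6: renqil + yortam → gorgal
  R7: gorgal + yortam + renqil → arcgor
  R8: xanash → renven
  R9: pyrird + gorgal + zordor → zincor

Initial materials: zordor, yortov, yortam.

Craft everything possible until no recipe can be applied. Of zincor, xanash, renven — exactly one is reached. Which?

yortov + yortam → renqil (R2).
Using R6, renqil and yortam make gorgal.
Using R5, renqil and gorgal make xelarc.
xelarc → pyrird (R1).
pyrird + gorgal + zordor → zincor (R9).
renven would need xanash (R8), but xanash is never obtained. xanash would need pyrird, renven, and arcgor (R4), but renven is never obtained.

zincor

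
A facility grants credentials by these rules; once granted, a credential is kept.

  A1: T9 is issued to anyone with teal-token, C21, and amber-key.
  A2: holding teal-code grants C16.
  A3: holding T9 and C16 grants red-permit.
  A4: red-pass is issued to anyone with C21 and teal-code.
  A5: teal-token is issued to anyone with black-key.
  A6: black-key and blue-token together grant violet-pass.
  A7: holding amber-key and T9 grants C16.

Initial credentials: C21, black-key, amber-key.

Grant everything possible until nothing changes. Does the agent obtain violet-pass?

violet-pass would need black-key and blue-token (A6), but blue-token is never granted.

No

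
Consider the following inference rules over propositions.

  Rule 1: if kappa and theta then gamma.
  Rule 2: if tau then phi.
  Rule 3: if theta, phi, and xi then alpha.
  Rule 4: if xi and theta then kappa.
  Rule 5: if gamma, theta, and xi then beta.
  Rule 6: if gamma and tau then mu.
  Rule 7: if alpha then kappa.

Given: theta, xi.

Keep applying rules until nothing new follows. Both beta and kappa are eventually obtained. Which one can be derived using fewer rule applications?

kappa: From xi and theta, Rule 4 gives kappa. [1 rule application]
beta: xi and theta hold, so kappa follows (Rule 4). From kappa and theta, Rule 1 gives gamma. From gamma, theta, and xi, Rule 5 gives beta. [3 rule applications]
kappa needs fewer.

kappa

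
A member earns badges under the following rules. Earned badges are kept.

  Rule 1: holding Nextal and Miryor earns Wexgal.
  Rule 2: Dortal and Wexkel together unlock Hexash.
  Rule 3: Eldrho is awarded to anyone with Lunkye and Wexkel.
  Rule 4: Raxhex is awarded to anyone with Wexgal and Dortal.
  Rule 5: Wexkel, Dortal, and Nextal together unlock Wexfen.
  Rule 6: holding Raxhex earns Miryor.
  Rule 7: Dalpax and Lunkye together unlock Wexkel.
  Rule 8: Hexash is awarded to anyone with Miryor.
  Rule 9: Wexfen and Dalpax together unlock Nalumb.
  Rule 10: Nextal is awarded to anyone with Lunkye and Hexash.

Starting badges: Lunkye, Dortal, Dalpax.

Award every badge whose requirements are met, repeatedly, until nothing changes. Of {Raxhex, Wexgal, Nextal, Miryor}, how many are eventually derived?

With Dalpax and Lunkye, Wexkel is earned (Rule 7).
With Dortal and Wexkel, Hexash is earned (Rule 2).
With Lunkye and Hexash, Nextal is earned (Rule 10).
Raxhex would need Wexgal and Dortal (Rule 4), but Wexgal is never earned.
Wexgal would need Nextal and Miryor (Rule 1), but Miryor is never earned.
Nextal: reached.
Miryor would need Raxhex (Rule 6), but Raxhex is never earned.
Reached: Nextal — 1 of the 4.

1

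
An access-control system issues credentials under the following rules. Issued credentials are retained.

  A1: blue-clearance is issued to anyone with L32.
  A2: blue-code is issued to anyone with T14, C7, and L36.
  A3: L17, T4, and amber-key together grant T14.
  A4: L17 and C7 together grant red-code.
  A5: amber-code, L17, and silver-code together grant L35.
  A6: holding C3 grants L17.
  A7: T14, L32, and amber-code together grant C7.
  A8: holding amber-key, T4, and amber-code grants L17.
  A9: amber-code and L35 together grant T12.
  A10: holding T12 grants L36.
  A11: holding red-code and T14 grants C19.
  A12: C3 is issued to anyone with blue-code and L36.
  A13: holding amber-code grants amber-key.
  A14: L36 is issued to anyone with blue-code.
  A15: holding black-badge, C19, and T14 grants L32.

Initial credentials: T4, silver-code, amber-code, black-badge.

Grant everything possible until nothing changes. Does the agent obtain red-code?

No

red-code would need L17 and C7 (A4), but C7 is never granted.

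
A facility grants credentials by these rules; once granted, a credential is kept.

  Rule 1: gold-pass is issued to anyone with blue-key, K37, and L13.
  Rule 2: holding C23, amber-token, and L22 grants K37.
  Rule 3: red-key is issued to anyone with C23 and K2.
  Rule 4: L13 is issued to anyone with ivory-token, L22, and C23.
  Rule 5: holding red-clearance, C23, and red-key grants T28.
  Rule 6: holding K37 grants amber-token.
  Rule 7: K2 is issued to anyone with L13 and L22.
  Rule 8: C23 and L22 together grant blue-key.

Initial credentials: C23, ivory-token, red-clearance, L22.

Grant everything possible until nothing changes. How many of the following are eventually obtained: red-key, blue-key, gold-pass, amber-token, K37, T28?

3

Holding C23 and L22 grants blue-key (Rule 8).
Holding ivory-token, L22, and C23 grants L13 (Rule 4).
Holding L13 and L22 grants K2 (Rule 7).
Holding C23 and K2 grants red-key (Rule 3).
Holding red-clearance, C23, and red-key grants T28 (Rule 5).
red-key: reached.
blue-key: reached.
gold-pass would need blue-key, K37, and L13 (Rule 1), but K37 is never granted.
amber-token would need K37 (Rule 6), but K37 is never granted.
K37 would need C23, amber-token, and L22 (Rule 2), but amber-token is never granted.
T28: reached.
Reached: red-key, blue-key, and T28 — 3 of the 6.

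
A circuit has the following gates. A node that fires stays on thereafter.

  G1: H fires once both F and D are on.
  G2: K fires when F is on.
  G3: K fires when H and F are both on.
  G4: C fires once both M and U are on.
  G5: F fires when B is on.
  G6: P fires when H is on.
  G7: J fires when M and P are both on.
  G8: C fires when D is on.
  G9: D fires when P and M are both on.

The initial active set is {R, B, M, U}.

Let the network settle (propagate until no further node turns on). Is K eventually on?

Yes

B is on, so F fires (G5).
G2: F on → K on.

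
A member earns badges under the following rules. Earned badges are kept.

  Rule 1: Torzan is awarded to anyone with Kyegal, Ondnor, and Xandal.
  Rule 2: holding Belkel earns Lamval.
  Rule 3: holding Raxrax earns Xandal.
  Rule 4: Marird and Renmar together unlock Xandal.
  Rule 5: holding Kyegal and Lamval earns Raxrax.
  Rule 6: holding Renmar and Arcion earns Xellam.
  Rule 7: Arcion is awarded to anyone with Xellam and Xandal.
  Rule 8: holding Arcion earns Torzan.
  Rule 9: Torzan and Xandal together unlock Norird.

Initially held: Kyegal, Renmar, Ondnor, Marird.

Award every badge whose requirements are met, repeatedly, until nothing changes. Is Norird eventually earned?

Yes

With Marird and Renmar, Xandal is earned (Rule 4).
With Kyegal, Ondnor, and Xandal, Torzan is earned (Rule 1).
With Torzan and Xandal, Norird is earned (Rule 9).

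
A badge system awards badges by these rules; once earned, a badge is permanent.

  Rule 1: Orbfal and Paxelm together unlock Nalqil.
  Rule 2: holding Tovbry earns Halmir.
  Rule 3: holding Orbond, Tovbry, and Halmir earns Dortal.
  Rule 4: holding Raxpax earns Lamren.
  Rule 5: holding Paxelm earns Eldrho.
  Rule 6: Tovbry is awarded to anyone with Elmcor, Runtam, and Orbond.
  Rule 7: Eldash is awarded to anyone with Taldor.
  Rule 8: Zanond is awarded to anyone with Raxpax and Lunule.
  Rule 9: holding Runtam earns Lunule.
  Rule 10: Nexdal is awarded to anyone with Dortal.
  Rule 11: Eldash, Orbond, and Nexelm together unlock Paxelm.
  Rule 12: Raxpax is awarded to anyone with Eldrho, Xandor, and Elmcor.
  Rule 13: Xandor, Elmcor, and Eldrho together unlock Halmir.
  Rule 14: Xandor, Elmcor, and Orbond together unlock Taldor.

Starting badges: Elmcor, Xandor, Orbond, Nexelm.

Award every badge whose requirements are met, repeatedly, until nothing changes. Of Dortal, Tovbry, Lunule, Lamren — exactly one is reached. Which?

With Xandor, Elmcor, and Orbond, Taldor is earned (Rule 14).
With Taldor, Eldash is earned (Rule 7).
With Eldash, Orbond, and Nexelm, Paxelm is earned (Rule 11).
With Paxelm, Eldrho is earned (Rule 5).
With Eldrho, Xandor, and Elmcor, Raxpax is earned (Rule 12).
With Raxpax, Lamren is earned (Rule 4).
Dortal would need Orbond, Tovbry, and Halmir (Rule 3), but Tovbry is never earned. Tovbry would need Elmcor, Runtam, and Orbond (Rule 6), but Runtam is never earned. Lunule would need Runtam (Rule 9), but Runtam is never earned.

Lamren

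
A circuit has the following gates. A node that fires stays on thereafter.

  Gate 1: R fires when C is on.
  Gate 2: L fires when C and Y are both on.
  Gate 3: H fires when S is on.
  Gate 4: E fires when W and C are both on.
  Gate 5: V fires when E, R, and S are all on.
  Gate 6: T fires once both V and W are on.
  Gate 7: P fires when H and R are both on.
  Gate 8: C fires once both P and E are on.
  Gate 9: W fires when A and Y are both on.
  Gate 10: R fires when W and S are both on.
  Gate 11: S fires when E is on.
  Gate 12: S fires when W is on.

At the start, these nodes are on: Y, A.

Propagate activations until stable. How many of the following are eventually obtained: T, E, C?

T would need V and W (Gate 6), but V never turns on.
E would need W and C (Gate 4), but C never turns on.
C would need P and E (Gate 8), but E never turns on.
None of the 3 are reached.

0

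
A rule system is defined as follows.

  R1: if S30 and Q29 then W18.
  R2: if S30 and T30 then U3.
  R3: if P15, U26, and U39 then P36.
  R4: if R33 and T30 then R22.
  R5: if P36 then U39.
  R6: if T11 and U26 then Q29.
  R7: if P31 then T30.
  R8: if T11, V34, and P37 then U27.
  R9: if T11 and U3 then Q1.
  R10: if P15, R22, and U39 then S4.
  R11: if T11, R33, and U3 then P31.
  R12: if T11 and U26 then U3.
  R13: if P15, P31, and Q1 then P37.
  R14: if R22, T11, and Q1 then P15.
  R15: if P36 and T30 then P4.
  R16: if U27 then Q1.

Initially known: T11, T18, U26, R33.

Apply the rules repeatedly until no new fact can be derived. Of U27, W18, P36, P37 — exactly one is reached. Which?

From T11 and U26, R12 gives U3.
From T11 and U3, R9 gives Q1.
From T11, R33, and U3, R11 gives P31.
From P31, R7 gives T30.
From R33 and T30, R4 gives R22.
From R22, T11, and Q1, R14 gives P15.
P15, P31, and Q1 hold, so P37 follows (R13).
U27 would need T11, V34, and P37 (R8), but V34 is never established. W18 would need S30 and Q29 (R1), but S30 is never established. P36 would need P15, U26, and U39 (R3), but U39 is never established.

P37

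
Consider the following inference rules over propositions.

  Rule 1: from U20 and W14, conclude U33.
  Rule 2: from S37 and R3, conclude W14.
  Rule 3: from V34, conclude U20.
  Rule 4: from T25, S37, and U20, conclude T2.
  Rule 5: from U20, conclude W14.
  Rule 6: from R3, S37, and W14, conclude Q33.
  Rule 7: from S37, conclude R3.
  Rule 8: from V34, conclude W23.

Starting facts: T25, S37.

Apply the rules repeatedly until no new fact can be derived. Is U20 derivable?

No

U20 would need V34 (Rule 3), but V34 is never established.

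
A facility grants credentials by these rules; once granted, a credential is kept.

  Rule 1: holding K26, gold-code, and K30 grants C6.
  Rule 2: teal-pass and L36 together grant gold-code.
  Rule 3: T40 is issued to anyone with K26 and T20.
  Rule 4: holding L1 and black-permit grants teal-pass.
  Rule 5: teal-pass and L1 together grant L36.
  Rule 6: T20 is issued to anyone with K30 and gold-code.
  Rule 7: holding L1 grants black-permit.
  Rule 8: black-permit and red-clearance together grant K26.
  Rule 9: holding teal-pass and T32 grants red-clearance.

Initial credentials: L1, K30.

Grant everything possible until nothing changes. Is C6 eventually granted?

No

C6 would need K26, gold-code, and K30 (Rule 1), but K26 is never granted.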